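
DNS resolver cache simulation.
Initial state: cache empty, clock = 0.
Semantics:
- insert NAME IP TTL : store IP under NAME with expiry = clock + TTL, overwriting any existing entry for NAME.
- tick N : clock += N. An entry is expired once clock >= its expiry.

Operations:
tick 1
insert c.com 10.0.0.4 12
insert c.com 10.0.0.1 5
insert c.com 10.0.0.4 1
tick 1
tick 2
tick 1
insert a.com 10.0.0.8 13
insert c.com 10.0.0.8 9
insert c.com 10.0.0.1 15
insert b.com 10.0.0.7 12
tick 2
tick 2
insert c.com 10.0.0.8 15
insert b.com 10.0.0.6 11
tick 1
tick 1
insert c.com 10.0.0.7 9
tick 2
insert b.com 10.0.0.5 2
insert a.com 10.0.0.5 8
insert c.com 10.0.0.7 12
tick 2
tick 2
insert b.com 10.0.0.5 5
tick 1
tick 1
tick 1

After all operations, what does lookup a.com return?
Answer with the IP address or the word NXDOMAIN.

Op 1: tick 1 -> clock=1.
Op 2: insert c.com -> 10.0.0.4 (expiry=1+12=13). clock=1
Op 3: insert c.com -> 10.0.0.1 (expiry=1+5=6). clock=1
Op 4: insert c.com -> 10.0.0.4 (expiry=1+1=2). clock=1
Op 5: tick 1 -> clock=2. purged={c.com}
Op 6: tick 2 -> clock=4.
Op 7: tick 1 -> clock=5.
Op 8: insert a.com -> 10.0.0.8 (expiry=5+13=18). clock=5
Op 9: insert c.com -> 10.0.0.8 (expiry=5+9=14). clock=5
Op 10: insert c.com -> 10.0.0.1 (expiry=5+15=20). clock=5
Op 11: insert b.com -> 10.0.0.7 (expiry=5+12=17). clock=5
Op 12: tick 2 -> clock=7.
Op 13: tick 2 -> clock=9.
Op 14: insert c.com -> 10.0.0.8 (expiry=9+15=24). clock=9
Op 15: insert b.com -> 10.0.0.6 (expiry=9+11=20). clock=9
Op 16: tick 1 -> clock=10.
Op 17: tick 1 -> clock=11.
Op 18: insert c.com -> 10.0.0.7 (expiry=11+9=20). clock=11
Op 19: tick 2 -> clock=13.
Op 20: insert b.com -> 10.0.0.5 (expiry=13+2=15). clock=13
Op 21: insert a.com -> 10.0.0.5 (expiry=13+8=21). clock=13
Op 22: insert c.com -> 10.0.0.7 (expiry=13+12=25). clock=13
Op 23: tick 2 -> clock=15. purged={b.com}
Op 24: tick 2 -> clock=17.
Op 25: insert b.com -> 10.0.0.5 (expiry=17+5=22). clock=17
Op 26: tick 1 -> clock=18.
Op 27: tick 1 -> clock=19.
Op 28: tick 1 -> clock=20.
lookup a.com: present, ip=10.0.0.5 expiry=21 > clock=20

Answer: 10.0.0.5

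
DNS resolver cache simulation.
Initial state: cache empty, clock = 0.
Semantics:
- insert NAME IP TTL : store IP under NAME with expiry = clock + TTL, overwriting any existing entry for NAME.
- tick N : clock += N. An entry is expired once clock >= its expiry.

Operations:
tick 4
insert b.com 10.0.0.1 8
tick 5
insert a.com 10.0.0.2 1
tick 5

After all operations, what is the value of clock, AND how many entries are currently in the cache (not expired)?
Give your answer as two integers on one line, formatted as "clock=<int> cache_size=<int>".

Op 1: tick 4 -> clock=4.
Op 2: insert b.com -> 10.0.0.1 (expiry=4+8=12). clock=4
Op 3: tick 5 -> clock=9.
Op 4: insert a.com -> 10.0.0.2 (expiry=9+1=10). clock=9
Op 5: tick 5 -> clock=14. purged={a.com,b.com}
Final clock = 14
Final cache (unexpired): {} -> size=0

Answer: clock=14 cache_size=0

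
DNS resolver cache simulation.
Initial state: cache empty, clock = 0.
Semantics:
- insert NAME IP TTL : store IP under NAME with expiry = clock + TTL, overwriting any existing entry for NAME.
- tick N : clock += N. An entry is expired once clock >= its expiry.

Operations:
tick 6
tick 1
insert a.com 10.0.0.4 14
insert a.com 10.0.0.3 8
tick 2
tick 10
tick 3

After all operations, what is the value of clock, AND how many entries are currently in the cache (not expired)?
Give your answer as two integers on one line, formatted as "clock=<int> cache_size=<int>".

Op 1: tick 6 -> clock=6.
Op 2: tick 1 -> clock=7.
Op 3: insert a.com -> 10.0.0.4 (expiry=7+14=21). clock=7
Op 4: insert a.com -> 10.0.0.3 (expiry=7+8=15). clock=7
Op 5: tick 2 -> clock=9.
Op 6: tick 10 -> clock=19. purged={a.com}
Op 7: tick 3 -> clock=22.
Final clock = 22
Final cache (unexpired): {} -> size=0

Answer: clock=22 cache_size=0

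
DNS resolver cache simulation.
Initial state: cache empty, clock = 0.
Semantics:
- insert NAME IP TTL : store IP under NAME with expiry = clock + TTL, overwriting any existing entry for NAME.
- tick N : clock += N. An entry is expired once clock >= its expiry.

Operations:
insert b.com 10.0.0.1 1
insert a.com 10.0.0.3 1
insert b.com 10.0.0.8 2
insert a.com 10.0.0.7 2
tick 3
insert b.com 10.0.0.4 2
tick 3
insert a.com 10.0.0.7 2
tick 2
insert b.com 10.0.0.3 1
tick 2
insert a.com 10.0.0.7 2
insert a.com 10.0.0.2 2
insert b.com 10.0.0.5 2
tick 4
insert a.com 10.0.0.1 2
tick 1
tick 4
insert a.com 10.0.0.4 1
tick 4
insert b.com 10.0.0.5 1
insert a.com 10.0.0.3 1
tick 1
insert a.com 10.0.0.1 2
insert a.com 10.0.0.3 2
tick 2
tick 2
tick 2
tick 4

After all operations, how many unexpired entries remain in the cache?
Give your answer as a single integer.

Answer: 0

Derivation:
Op 1: insert b.com -> 10.0.0.1 (expiry=0+1=1). clock=0
Op 2: insert a.com -> 10.0.0.3 (expiry=0+1=1). clock=0
Op 3: insert b.com -> 10.0.0.8 (expiry=0+2=2). clock=0
Op 4: insert a.com -> 10.0.0.7 (expiry=0+2=2). clock=0
Op 5: tick 3 -> clock=3. purged={a.com,b.com}
Op 6: insert b.com -> 10.0.0.4 (expiry=3+2=5). clock=3
Op 7: tick 3 -> clock=6. purged={b.com}
Op 8: insert a.com -> 10.0.0.7 (expiry=6+2=8). clock=6
Op 9: tick 2 -> clock=8. purged={a.com}
Op 10: insert b.com -> 10.0.0.3 (expiry=8+1=9). clock=8
Op 11: tick 2 -> clock=10. purged={b.com}
Op 12: insert a.com -> 10.0.0.7 (expiry=10+2=12). clock=10
Op 13: insert a.com -> 10.0.0.2 (expiry=10+2=12). clock=10
Op 14: insert b.com -> 10.0.0.5 (expiry=10+2=12). clock=10
Op 15: tick 4 -> clock=14. purged={a.com,b.com}
Op 16: insert a.com -> 10.0.0.1 (expiry=14+2=16). clock=14
Op 17: tick 1 -> clock=15.
Op 18: tick 4 -> clock=19. purged={a.com}
Op 19: insert a.com -> 10.0.0.4 (expiry=19+1=20). clock=19
Op 20: tick 4 -> clock=23. purged={a.com}
Op 21: insert b.com -> 10.0.0.5 (expiry=23+1=24). clock=23
Op 22: insert a.com -> 10.0.0.3 (expiry=23+1=24). clock=23
Op 23: tick 1 -> clock=24. purged={a.com,b.com}
Op 24: insert a.com -> 10.0.0.1 (expiry=24+2=26). clock=24
Op 25: insert a.com -> 10.0.0.3 (expiry=24+2=26). clock=24
Op 26: tick 2 -> clock=26. purged={a.com}
Op 27: tick 2 -> clock=28.
Op 28: tick 2 -> clock=30.
Op 29: tick 4 -> clock=34.
Final cache (unexpired): {} -> size=0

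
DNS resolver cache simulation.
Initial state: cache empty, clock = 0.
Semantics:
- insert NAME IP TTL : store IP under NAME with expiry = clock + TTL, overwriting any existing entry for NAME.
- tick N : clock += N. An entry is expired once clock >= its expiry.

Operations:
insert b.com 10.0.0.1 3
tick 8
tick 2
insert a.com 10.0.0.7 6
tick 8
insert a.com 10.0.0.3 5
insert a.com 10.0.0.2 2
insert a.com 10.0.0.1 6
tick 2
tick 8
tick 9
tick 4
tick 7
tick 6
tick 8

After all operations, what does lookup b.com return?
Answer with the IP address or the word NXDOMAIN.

Answer: NXDOMAIN

Derivation:
Op 1: insert b.com -> 10.0.0.1 (expiry=0+3=3). clock=0
Op 2: tick 8 -> clock=8. purged={b.com}
Op 3: tick 2 -> clock=10.
Op 4: insert a.com -> 10.0.0.7 (expiry=10+6=16). clock=10
Op 5: tick 8 -> clock=18. purged={a.com}
Op 6: insert a.com -> 10.0.0.3 (expiry=18+5=23). clock=18
Op 7: insert a.com -> 10.0.0.2 (expiry=18+2=20). clock=18
Op 8: insert a.com -> 10.0.0.1 (expiry=18+6=24). clock=18
Op 9: tick 2 -> clock=20.
Op 10: tick 8 -> clock=28. purged={a.com}
Op 11: tick 9 -> clock=37.
Op 12: tick 4 -> clock=41.
Op 13: tick 7 -> clock=48.
Op 14: tick 6 -> clock=54.
Op 15: tick 8 -> clock=62.
lookup b.com: not in cache (expired or never inserted)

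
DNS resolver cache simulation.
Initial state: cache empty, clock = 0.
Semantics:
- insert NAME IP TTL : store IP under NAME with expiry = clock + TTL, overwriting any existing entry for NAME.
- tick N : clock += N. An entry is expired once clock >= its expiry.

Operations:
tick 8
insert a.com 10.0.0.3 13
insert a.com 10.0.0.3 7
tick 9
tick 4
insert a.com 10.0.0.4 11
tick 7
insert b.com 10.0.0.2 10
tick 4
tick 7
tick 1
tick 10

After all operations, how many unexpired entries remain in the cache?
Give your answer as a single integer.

Answer: 0

Derivation:
Op 1: tick 8 -> clock=8.
Op 2: insert a.com -> 10.0.0.3 (expiry=8+13=21). clock=8
Op 3: insert a.com -> 10.0.0.3 (expiry=8+7=15). clock=8
Op 4: tick 9 -> clock=17. purged={a.com}
Op 5: tick 4 -> clock=21.
Op 6: insert a.com -> 10.0.0.4 (expiry=21+11=32). clock=21
Op 7: tick 7 -> clock=28.
Op 8: insert b.com -> 10.0.0.2 (expiry=28+10=38). clock=28
Op 9: tick 4 -> clock=32. purged={a.com}
Op 10: tick 7 -> clock=39. purged={b.com}
Op 11: tick 1 -> clock=40.
Op 12: tick 10 -> clock=50.
Final cache (unexpired): {} -> size=0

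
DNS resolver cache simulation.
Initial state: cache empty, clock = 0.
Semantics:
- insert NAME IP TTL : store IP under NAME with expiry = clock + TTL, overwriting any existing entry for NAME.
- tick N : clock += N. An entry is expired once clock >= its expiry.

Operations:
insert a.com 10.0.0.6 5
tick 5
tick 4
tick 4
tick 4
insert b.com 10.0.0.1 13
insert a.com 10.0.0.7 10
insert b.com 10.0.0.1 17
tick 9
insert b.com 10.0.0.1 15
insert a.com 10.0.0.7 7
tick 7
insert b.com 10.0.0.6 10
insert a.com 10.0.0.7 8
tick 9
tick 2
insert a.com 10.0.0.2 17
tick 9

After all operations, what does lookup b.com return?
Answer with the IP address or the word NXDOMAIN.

Op 1: insert a.com -> 10.0.0.6 (expiry=0+5=5). clock=0
Op 2: tick 5 -> clock=5. purged={a.com}
Op 3: tick 4 -> clock=9.
Op 4: tick 4 -> clock=13.
Op 5: tick 4 -> clock=17.
Op 6: insert b.com -> 10.0.0.1 (expiry=17+13=30). clock=17
Op 7: insert a.com -> 10.0.0.7 (expiry=17+10=27). clock=17
Op 8: insert b.com -> 10.0.0.1 (expiry=17+17=34). clock=17
Op 9: tick 9 -> clock=26.
Op 10: insert b.com -> 10.0.0.1 (expiry=26+15=41). clock=26
Op 11: insert a.com -> 10.0.0.7 (expiry=26+7=33). clock=26
Op 12: tick 7 -> clock=33. purged={a.com}
Op 13: insert b.com -> 10.0.0.6 (expiry=33+10=43). clock=33
Op 14: insert a.com -> 10.0.0.7 (expiry=33+8=41). clock=33
Op 15: tick 9 -> clock=42. purged={a.com}
Op 16: tick 2 -> clock=44. purged={b.com}
Op 17: insert a.com -> 10.0.0.2 (expiry=44+17=61). clock=44
Op 18: tick 9 -> clock=53.
lookup b.com: not in cache (expired or never inserted)

Answer: NXDOMAIN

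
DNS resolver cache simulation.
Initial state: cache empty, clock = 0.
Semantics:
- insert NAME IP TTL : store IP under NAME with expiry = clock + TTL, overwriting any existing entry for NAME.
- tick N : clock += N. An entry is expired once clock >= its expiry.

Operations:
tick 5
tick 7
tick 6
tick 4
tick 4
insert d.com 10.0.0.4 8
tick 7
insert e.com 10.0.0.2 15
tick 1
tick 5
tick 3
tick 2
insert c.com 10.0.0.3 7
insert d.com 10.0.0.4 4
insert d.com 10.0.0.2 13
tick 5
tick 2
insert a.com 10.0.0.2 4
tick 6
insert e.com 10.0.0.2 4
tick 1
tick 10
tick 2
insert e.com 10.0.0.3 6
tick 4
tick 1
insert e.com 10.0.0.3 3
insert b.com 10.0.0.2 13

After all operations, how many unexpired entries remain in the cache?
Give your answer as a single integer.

Op 1: tick 5 -> clock=5.
Op 2: tick 7 -> clock=12.
Op 3: tick 6 -> clock=18.
Op 4: tick 4 -> clock=22.
Op 5: tick 4 -> clock=26.
Op 6: insert d.com -> 10.0.0.4 (expiry=26+8=34). clock=26
Op 7: tick 7 -> clock=33.
Op 8: insert e.com -> 10.0.0.2 (expiry=33+15=48). clock=33
Op 9: tick 1 -> clock=34. purged={d.com}
Op 10: tick 5 -> clock=39.
Op 11: tick 3 -> clock=42.
Op 12: tick 2 -> clock=44.
Op 13: insert c.com -> 10.0.0.3 (expiry=44+7=51). clock=44
Op 14: insert d.com -> 10.0.0.4 (expiry=44+4=48). clock=44
Op 15: insert d.com -> 10.0.0.2 (expiry=44+13=57). clock=44
Op 16: tick 5 -> clock=49. purged={e.com}
Op 17: tick 2 -> clock=51. purged={c.com}
Op 18: insert a.com -> 10.0.0.2 (expiry=51+4=55). clock=51
Op 19: tick 6 -> clock=57. purged={a.com,d.com}
Op 20: insert e.com -> 10.0.0.2 (expiry=57+4=61). clock=57
Op 21: tick 1 -> clock=58.
Op 22: tick 10 -> clock=68. purged={e.com}
Op 23: tick 2 -> clock=70.
Op 24: insert e.com -> 10.0.0.3 (expiry=70+6=76). clock=70
Op 25: tick 4 -> clock=74.
Op 26: tick 1 -> clock=75.
Op 27: insert e.com -> 10.0.0.3 (expiry=75+3=78). clock=75
Op 28: insert b.com -> 10.0.0.2 (expiry=75+13=88). clock=75
Final cache (unexpired): {b.com,e.com} -> size=2

Answer: 2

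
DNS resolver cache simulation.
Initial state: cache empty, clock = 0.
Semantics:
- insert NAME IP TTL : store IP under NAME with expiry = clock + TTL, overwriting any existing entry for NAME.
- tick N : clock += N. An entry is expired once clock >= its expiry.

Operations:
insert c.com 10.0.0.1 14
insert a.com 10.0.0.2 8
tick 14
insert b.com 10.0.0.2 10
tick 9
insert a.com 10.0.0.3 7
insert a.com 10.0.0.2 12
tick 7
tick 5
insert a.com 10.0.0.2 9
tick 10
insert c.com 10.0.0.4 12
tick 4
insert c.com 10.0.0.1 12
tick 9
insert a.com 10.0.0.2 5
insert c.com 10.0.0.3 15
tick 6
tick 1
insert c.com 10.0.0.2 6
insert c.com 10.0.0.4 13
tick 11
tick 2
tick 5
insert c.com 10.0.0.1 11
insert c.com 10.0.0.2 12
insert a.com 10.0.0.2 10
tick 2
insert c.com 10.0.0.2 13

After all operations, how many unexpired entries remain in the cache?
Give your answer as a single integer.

Op 1: insert c.com -> 10.0.0.1 (expiry=0+14=14). clock=0
Op 2: insert a.com -> 10.0.0.2 (expiry=0+8=8). clock=0
Op 3: tick 14 -> clock=14. purged={a.com,c.com}
Op 4: insert b.com -> 10.0.0.2 (expiry=14+10=24). clock=14
Op 5: tick 9 -> clock=23.
Op 6: insert a.com -> 10.0.0.3 (expiry=23+7=30). clock=23
Op 7: insert a.com -> 10.0.0.2 (expiry=23+12=35). clock=23
Op 8: tick 7 -> clock=30. purged={b.com}
Op 9: tick 5 -> clock=35. purged={a.com}
Op 10: insert a.com -> 10.0.0.2 (expiry=35+9=44). clock=35
Op 11: tick 10 -> clock=45. purged={a.com}
Op 12: insert c.com -> 10.0.0.4 (expiry=45+12=57). clock=45
Op 13: tick 4 -> clock=49.
Op 14: insert c.com -> 10.0.0.1 (expiry=49+12=61). clock=49
Op 15: tick 9 -> clock=58.
Op 16: insert a.com -> 10.0.0.2 (expiry=58+5=63). clock=58
Op 17: insert c.com -> 10.0.0.3 (expiry=58+15=73). clock=58
Op 18: tick 6 -> clock=64. purged={a.com}
Op 19: tick 1 -> clock=65.
Op 20: insert c.com -> 10.0.0.2 (expiry=65+6=71). clock=65
Op 21: insert c.com -> 10.0.0.4 (expiry=65+13=78). clock=65
Op 22: tick 11 -> clock=76.
Op 23: tick 2 -> clock=78. purged={c.com}
Op 24: tick 5 -> clock=83.
Op 25: insert c.com -> 10.0.0.1 (expiry=83+11=94). clock=83
Op 26: insert c.com -> 10.0.0.2 (expiry=83+12=95). clock=83
Op 27: insert a.com -> 10.0.0.2 (expiry=83+10=93). clock=83
Op 28: tick 2 -> clock=85.
Op 29: insert c.com -> 10.0.0.2 (expiry=85+13=98). clock=85
Final cache (unexpired): {a.com,c.com} -> size=2

Answer: 2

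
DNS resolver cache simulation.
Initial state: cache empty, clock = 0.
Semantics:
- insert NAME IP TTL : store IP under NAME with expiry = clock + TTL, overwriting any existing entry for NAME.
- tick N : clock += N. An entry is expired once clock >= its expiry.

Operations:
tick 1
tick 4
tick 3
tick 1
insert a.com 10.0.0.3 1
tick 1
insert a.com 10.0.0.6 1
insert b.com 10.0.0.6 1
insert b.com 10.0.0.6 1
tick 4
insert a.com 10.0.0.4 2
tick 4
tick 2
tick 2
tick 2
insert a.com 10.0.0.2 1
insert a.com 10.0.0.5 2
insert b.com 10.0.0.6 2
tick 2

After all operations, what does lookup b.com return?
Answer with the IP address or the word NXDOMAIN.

Answer: NXDOMAIN

Derivation:
Op 1: tick 1 -> clock=1.
Op 2: tick 4 -> clock=5.
Op 3: tick 3 -> clock=8.
Op 4: tick 1 -> clock=9.
Op 5: insert a.com -> 10.0.0.3 (expiry=9+1=10). clock=9
Op 6: tick 1 -> clock=10. purged={a.com}
Op 7: insert a.com -> 10.0.0.6 (expiry=10+1=11). clock=10
Op 8: insert b.com -> 10.0.0.6 (expiry=10+1=11). clock=10
Op 9: insert b.com -> 10.0.0.6 (expiry=10+1=11). clock=10
Op 10: tick 4 -> clock=14. purged={a.com,b.com}
Op 11: insert a.com -> 10.0.0.4 (expiry=14+2=16). clock=14
Op 12: tick 4 -> clock=18. purged={a.com}
Op 13: tick 2 -> clock=20.
Op 14: tick 2 -> clock=22.
Op 15: tick 2 -> clock=24.
Op 16: insert a.com -> 10.0.0.2 (expiry=24+1=25). clock=24
Op 17: insert a.com -> 10.0.0.5 (expiry=24+2=26). clock=24
Op 18: insert b.com -> 10.0.0.6 (expiry=24+2=26). clock=24
Op 19: tick 2 -> clock=26. purged={a.com,b.com}
lookup b.com: not in cache (expired or never inserted)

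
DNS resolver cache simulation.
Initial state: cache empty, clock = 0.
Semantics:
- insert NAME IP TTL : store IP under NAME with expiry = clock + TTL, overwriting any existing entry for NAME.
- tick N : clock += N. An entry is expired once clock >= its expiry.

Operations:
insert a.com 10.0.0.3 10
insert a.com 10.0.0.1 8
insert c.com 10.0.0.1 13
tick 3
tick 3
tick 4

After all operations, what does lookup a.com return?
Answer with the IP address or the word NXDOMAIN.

Answer: NXDOMAIN

Derivation:
Op 1: insert a.com -> 10.0.0.3 (expiry=0+10=10). clock=0
Op 2: insert a.com -> 10.0.0.1 (expiry=0+8=8). clock=0
Op 3: insert c.com -> 10.0.0.1 (expiry=0+13=13). clock=0
Op 4: tick 3 -> clock=3.
Op 5: tick 3 -> clock=6.
Op 6: tick 4 -> clock=10. purged={a.com}
lookup a.com: not in cache (expired or never inserted)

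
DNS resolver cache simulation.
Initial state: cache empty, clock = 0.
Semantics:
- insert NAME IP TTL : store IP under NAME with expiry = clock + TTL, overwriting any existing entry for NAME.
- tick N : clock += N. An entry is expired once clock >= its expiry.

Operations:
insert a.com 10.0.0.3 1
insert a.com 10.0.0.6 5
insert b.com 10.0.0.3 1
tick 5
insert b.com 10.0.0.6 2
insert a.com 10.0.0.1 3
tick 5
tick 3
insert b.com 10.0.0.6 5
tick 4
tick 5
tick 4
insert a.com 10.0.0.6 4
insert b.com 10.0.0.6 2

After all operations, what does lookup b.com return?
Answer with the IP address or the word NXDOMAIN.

Answer: 10.0.0.6

Derivation:
Op 1: insert a.com -> 10.0.0.3 (expiry=0+1=1). clock=0
Op 2: insert a.com -> 10.0.0.6 (expiry=0+5=5). clock=0
Op 3: insert b.com -> 10.0.0.3 (expiry=0+1=1). clock=0
Op 4: tick 5 -> clock=5. purged={a.com,b.com}
Op 5: insert b.com -> 10.0.0.6 (expiry=5+2=7). clock=5
Op 6: insert a.com -> 10.0.0.1 (expiry=5+3=8). clock=5
Op 7: tick 5 -> clock=10. purged={a.com,b.com}
Op 8: tick 3 -> clock=13.
Op 9: insert b.com -> 10.0.0.6 (expiry=13+5=18). clock=13
Op 10: tick 4 -> clock=17.
Op 11: tick 5 -> clock=22. purged={b.com}
Op 12: tick 4 -> clock=26.
Op 13: insert a.com -> 10.0.0.6 (expiry=26+4=30). clock=26
Op 14: insert b.com -> 10.0.0.6 (expiry=26+2=28). clock=26
lookup b.com: present, ip=10.0.0.6 expiry=28 > clock=26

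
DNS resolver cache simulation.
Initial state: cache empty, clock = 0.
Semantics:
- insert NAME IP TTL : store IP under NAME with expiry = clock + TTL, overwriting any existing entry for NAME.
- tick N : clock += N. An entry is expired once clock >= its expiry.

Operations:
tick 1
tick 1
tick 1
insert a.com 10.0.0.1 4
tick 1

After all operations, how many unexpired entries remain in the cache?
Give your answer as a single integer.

Op 1: tick 1 -> clock=1.
Op 2: tick 1 -> clock=2.
Op 3: tick 1 -> clock=3.
Op 4: insert a.com -> 10.0.0.1 (expiry=3+4=7). clock=3
Op 5: tick 1 -> clock=4.
Final cache (unexpired): {a.com} -> size=1

Answer: 1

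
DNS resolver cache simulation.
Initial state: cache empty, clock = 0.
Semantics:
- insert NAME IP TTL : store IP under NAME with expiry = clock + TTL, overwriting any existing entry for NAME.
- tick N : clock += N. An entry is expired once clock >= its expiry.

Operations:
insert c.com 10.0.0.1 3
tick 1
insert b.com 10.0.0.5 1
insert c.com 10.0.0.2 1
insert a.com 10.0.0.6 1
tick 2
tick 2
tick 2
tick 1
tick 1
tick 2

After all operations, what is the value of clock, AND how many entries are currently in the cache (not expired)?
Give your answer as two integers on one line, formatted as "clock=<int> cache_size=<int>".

Op 1: insert c.com -> 10.0.0.1 (expiry=0+3=3). clock=0
Op 2: tick 1 -> clock=1.
Op 3: insert b.com -> 10.0.0.5 (expiry=1+1=2). clock=1
Op 4: insert c.com -> 10.0.0.2 (expiry=1+1=2). clock=1
Op 5: insert a.com -> 10.0.0.6 (expiry=1+1=2). clock=1
Op 6: tick 2 -> clock=3. purged={a.com,b.com,c.com}
Op 7: tick 2 -> clock=5.
Op 8: tick 2 -> clock=7.
Op 9: tick 1 -> clock=8.
Op 10: tick 1 -> clock=9.
Op 11: tick 2 -> clock=11.
Final clock = 11
Final cache (unexpired): {} -> size=0

Answer: clock=11 cache_size=0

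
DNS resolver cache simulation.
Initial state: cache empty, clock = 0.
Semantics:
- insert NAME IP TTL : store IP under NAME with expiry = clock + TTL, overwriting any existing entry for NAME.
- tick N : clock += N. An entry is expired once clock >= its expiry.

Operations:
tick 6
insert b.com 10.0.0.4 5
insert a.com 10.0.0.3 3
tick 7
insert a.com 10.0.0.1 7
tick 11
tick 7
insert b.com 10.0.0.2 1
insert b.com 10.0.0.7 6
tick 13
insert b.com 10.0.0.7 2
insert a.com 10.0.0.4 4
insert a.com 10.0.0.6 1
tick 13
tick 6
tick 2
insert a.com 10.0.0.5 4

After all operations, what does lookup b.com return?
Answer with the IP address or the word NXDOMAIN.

Op 1: tick 6 -> clock=6.
Op 2: insert b.com -> 10.0.0.4 (expiry=6+5=11). clock=6
Op 3: insert a.com -> 10.0.0.3 (expiry=6+3=9). clock=6
Op 4: tick 7 -> clock=13. purged={a.com,b.com}
Op 5: insert a.com -> 10.0.0.1 (expiry=13+7=20). clock=13
Op 6: tick 11 -> clock=24. purged={a.com}
Op 7: tick 7 -> clock=31.
Op 8: insert b.com -> 10.0.0.2 (expiry=31+1=32). clock=31
Op 9: insert b.com -> 10.0.0.7 (expiry=31+6=37). clock=31
Op 10: tick 13 -> clock=44. purged={b.com}
Op 11: insert b.com -> 10.0.0.7 (expiry=44+2=46). clock=44
Op 12: insert a.com -> 10.0.0.4 (expiry=44+4=48). clock=44
Op 13: insert a.com -> 10.0.0.6 (expiry=44+1=45). clock=44
Op 14: tick 13 -> clock=57. purged={a.com,b.com}
Op 15: tick 6 -> clock=63.
Op 16: tick 2 -> clock=65.
Op 17: insert a.com -> 10.0.0.5 (expiry=65+4=69). clock=65
lookup b.com: not in cache (expired or never inserted)

Answer: NXDOMAIN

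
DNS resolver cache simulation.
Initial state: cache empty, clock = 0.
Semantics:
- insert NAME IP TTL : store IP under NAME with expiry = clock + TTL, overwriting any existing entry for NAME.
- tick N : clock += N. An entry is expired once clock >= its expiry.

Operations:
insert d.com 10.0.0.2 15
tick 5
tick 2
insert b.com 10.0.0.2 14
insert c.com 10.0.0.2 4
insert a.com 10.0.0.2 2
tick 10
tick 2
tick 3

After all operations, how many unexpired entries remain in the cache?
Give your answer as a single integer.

Op 1: insert d.com -> 10.0.0.2 (expiry=0+15=15). clock=0
Op 2: tick 5 -> clock=5.
Op 3: tick 2 -> clock=7.
Op 4: insert b.com -> 10.0.0.2 (expiry=7+14=21). clock=7
Op 5: insert c.com -> 10.0.0.2 (expiry=7+4=11). clock=7
Op 6: insert a.com -> 10.0.0.2 (expiry=7+2=9). clock=7
Op 7: tick 10 -> clock=17. purged={a.com,c.com,d.com}
Op 8: tick 2 -> clock=19.
Op 9: tick 3 -> clock=22. purged={b.com}
Final cache (unexpired): {} -> size=0

Answer: 0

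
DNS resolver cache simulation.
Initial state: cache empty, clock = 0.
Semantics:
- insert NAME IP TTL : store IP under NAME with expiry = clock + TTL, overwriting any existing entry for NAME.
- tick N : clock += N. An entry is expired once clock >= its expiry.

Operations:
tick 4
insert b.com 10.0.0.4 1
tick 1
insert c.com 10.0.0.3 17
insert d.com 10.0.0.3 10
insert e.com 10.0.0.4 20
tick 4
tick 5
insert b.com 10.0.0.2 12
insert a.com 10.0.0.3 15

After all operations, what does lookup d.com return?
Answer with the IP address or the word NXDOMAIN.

Answer: 10.0.0.3

Derivation:
Op 1: tick 4 -> clock=4.
Op 2: insert b.com -> 10.0.0.4 (expiry=4+1=5). clock=4
Op 3: tick 1 -> clock=5. purged={b.com}
Op 4: insert c.com -> 10.0.0.3 (expiry=5+17=22). clock=5
Op 5: insert d.com -> 10.0.0.3 (expiry=5+10=15). clock=5
Op 6: insert e.com -> 10.0.0.4 (expiry=5+20=25). clock=5
Op 7: tick 4 -> clock=9.
Op 8: tick 5 -> clock=14.
Op 9: insert b.com -> 10.0.0.2 (expiry=14+12=26). clock=14
Op 10: insert a.com -> 10.0.0.3 (expiry=14+15=29). clock=14
lookup d.com: present, ip=10.0.0.3 expiry=15 > clock=14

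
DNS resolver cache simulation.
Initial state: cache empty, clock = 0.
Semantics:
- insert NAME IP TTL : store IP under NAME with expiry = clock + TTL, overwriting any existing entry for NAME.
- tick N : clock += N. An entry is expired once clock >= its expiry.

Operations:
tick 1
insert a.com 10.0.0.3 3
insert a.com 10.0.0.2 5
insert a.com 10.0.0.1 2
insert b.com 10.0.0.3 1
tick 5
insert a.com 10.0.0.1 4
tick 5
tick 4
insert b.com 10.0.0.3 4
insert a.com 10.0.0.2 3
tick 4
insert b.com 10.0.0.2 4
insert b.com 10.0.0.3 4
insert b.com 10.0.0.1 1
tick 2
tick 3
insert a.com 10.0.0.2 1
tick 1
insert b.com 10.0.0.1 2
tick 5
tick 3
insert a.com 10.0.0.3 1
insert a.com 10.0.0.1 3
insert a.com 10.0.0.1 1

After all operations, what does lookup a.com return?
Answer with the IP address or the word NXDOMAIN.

Op 1: tick 1 -> clock=1.
Op 2: insert a.com -> 10.0.0.3 (expiry=1+3=4). clock=1
Op 3: insert a.com -> 10.0.0.2 (expiry=1+5=6). clock=1
Op 4: insert a.com -> 10.0.0.1 (expiry=1+2=3). clock=1
Op 5: insert b.com -> 10.0.0.3 (expiry=1+1=2). clock=1
Op 6: tick 5 -> clock=6. purged={a.com,b.com}
Op 7: insert a.com -> 10.0.0.1 (expiry=6+4=10). clock=6
Op 8: tick 5 -> clock=11. purged={a.com}
Op 9: tick 4 -> clock=15.
Op 10: insert b.com -> 10.0.0.3 (expiry=15+4=19). clock=15
Op 11: insert a.com -> 10.0.0.2 (expiry=15+3=18). clock=15
Op 12: tick 4 -> clock=19. purged={a.com,b.com}
Op 13: insert b.com -> 10.0.0.2 (expiry=19+4=23). clock=19
Op 14: insert b.com -> 10.0.0.3 (expiry=19+4=23). clock=19
Op 15: insert b.com -> 10.0.0.1 (expiry=19+1=20). clock=19
Op 16: tick 2 -> clock=21. purged={b.com}
Op 17: tick 3 -> clock=24.
Op 18: insert a.com -> 10.0.0.2 (expiry=24+1=25). clock=24
Op 19: tick 1 -> clock=25. purged={a.com}
Op 20: insert b.com -> 10.0.0.1 (expiry=25+2=27). clock=25
Op 21: tick 5 -> clock=30. purged={b.com}
Op 22: tick 3 -> clock=33.
Op 23: insert a.com -> 10.0.0.3 (expiry=33+1=34). clock=33
Op 24: insert a.com -> 10.0.0.1 (expiry=33+3=36). clock=33
Op 25: insert a.com -> 10.0.0.1 (expiry=33+1=34). clock=33
lookup a.com: present, ip=10.0.0.1 expiry=34 > clock=33

Answer: 10.0.0.1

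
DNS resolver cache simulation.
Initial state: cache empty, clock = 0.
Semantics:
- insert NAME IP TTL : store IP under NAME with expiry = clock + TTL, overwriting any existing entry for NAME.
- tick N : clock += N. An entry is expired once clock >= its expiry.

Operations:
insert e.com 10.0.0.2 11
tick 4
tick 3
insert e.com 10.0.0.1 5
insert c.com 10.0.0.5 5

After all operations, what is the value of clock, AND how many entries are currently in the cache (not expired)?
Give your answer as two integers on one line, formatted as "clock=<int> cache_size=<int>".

Answer: clock=7 cache_size=2

Derivation:
Op 1: insert e.com -> 10.0.0.2 (expiry=0+11=11). clock=0
Op 2: tick 4 -> clock=4.
Op 3: tick 3 -> clock=7.
Op 4: insert e.com -> 10.0.0.1 (expiry=7+5=12). clock=7
Op 5: insert c.com -> 10.0.0.5 (expiry=7+5=12). clock=7
Final clock = 7
Final cache (unexpired): {c.com,e.com} -> size=2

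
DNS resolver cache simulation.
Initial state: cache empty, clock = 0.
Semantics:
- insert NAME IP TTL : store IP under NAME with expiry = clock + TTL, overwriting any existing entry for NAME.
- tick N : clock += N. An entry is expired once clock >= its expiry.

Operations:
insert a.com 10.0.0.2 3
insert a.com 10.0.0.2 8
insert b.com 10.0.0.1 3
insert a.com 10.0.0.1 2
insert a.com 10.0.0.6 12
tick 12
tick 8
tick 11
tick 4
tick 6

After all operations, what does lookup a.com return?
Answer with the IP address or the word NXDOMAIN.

Op 1: insert a.com -> 10.0.0.2 (expiry=0+3=3). clock=0
Op 2: insert a.com -> 10.0.0.2 (expiry=0+8=8). clock=0
Op 3: insert b.com -> 10.0.0.1 (expiry=0+3=3). clock=0
Op 4: insert a.com -> 10.0.0.1 (expiry=0+2=2). clock=0
Op 5: insert a.com -> 10.0.0.6 (expiry=0+12=12). clock=0
Op 6: tick 12 -> clock=12. purged={a.com,b.com}
Op 7: tick 8 -> clock=20.
Op 8: tick 11 -> clock=31.
Op 9: tick 4 -> clock=35.
Op 10: tick 6 -> clock=41.
lookup a.com: not in cache (expired or never inserted)

Answer: NXDOMAIN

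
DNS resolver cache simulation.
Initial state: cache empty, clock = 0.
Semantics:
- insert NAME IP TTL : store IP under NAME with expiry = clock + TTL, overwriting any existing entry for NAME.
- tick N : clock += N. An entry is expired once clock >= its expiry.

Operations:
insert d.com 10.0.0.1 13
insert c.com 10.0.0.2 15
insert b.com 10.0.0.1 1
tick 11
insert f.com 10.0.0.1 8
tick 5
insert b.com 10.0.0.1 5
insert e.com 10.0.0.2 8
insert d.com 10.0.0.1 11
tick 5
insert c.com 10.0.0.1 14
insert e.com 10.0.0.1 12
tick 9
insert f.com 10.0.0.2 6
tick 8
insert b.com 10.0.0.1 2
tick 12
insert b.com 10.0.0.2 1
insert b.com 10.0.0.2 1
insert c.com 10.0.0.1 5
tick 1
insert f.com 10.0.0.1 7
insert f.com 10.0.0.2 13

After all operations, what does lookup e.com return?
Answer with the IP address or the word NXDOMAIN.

Op 1: insert d.com -> 10.0.0.1 (expiry=0+13=13). clock=0
Op 2: insert c.com -> 10.0.0.2 (expiry=0+15=15). clock=0
Op 3: insert b.com -> 10.0.0.1 (expiry=0+1=1). clock=0
Op 4: tick 11 -> clock=11. purged={b.com}
Op 5: insert f.com -> 10.0.0.1 (expiry=11+8=19). clock=11
Op 6: tick 5 -> clock=16. purged={c.com,d.com}
Op 7: insert b.com -> 10.0.0.1 (expiry=16+5=21). clock=16
Op 8: insert e.com -> 10.0.0.2 (expiry=16+8=24). clock=16
Op 9: insert d.com -> 10.0.0.1 (expiry=16+11=27). clock=16
Op 10: tick 5 -> clock=21. purged={b.com,f.com}
Op 11: insert c.com -> 10.0.0.1 (expiry=21+14=35). clock=21
Op 12: insert e.com -> 10.0.0.1 (expiry=21+12=33). clock=21
Op 13: tick 9 -> clock=30. purged={d.com}
Op 14: insert f.com -> 10.0.0.2 (expiry=30+6=36). clock=30
Op 15: tick 8 -> clock=38. purged={c.com,e.com,f.com}
Op 16: insert b.com -> 10.0.0.1 (expiry=38+2=40). clock=38
Op 17: tick 12 -> clock=50. purged={b.com}
Op 18: insert b.com -> 10.0.0.2 (expiry=50+1=51). clock=50
Op 19: insert b.com -> 10.0.0.2 (expiry=50+1=51). clock=50
Op 20: insert c.com -> 10.0.0.1 (expiry=50+5=55). clock=50
Op 21: tick 1 -> clock=51. purged={b.com}
Op 22: insert f.com -> 10.0.0.1 (expiry=51+7=58). clock=51
Op 23: insert f.com -> 10.0.0.2 (expiry=51+13=64). clock=51
lookup e.com: not in cache (expired or never inserted)

Answer: NXDOMAIN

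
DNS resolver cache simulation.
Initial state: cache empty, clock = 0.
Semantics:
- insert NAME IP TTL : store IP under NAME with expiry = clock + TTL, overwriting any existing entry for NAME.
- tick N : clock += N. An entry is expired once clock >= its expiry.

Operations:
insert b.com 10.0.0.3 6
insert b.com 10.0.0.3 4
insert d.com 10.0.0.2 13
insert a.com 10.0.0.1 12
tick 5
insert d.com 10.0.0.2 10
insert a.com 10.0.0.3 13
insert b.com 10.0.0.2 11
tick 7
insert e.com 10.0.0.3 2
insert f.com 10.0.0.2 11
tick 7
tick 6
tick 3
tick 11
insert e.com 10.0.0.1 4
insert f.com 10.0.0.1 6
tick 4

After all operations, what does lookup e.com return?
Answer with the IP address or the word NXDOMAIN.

Op 1: insert b.com -> 10.0.0.3 (expiry=0+6=6). clock=0
Op 2: insert b.com -> 10.0.0.3 (expiry=0+4=4). clock=0
Op 3: insert d.com -> 10.0.0.2 (expiry=0+13=13). clock=0
Op 4: insert a.com -> 10.0.0.1 (expiry=0+12=12). clock=0
Op 5: tick 5 -> clock=5. purged={b.com}
Op 6: insert d.com -> 10.0.0.2 (expiry=5+10=15). clock=5
Op 7: insert a.com -> 10.0.0.3 (expiry=5+13=18). clock=5
Op 8: insert b.com -> 10.0.0.2 (expiry=5+11=16). clock=5
Op 9: tick 7 -> clock=12.
Op 10: insert e.com -> 10.0.0.3 (expiry=12+2=14). clock=12
Op 11: insert f.com -> 10.0.0.2 (expiry=12+11=23). clock=12
Op 12: tick 7 -> clock=19. purged={a.com,b.com,d.com,e.com}
Op 13: tick 6 -> clock=25. purged={f.com}
Op 14: tick 3 -> clock=28.
Op 15: tick 11 -> clock=39.
Op 16: insert e.com -> 10.0.0.1 (expiry=39+4=43). clock=39
Op 17: insert f.com -> 10.0.0.1 (expiry=39+6=45). clock=39
Op 18: tick 4 -> clock=43. purged={e.com}
lookup e.com: not in cache (expired or never inserted)

Answer: NXDOMAIN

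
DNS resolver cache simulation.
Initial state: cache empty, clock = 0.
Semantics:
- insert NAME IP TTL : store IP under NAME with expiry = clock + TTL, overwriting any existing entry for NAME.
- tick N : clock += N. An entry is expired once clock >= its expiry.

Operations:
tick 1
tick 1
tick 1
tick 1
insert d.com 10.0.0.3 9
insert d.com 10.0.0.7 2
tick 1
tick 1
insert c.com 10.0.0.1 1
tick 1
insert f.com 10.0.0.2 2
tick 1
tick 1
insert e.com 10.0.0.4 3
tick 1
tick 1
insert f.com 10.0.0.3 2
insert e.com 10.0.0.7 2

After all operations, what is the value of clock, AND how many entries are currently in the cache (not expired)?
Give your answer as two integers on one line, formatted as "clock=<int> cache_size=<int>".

Op 1: tick 1 -> clock=1.
Op 2: tick 1 -> clock=2.
Op 3: tick 1 -> clock=3.
Op 4: tick 1 -> clock=4.
Op 5: insert d.com -> 10.0.0.3 (expiry=4+9=13). clock=4
Op 6: insert d.com -> 10.0.0.7 (expiry=4+2=6). clock=4
Op 7: tick 1 -> clock=5.
Op 8: tick 1 -> clock=6. purged={d.com}
Op 9: insert c.com -> 10.0.0.1 (expiry=6+1=7). clock=6
Op 10: tick 1 -> clock=7. purged={c.com}
Op 11: insert f.com -> 10.0.0.2 (expiry=7+2=9). clock=7
Op 12: tick 1 -> clock=8.
Op 13: tick 1 -> clock=9. purged={f.com}
Op 14: insert e.com -> 10.0.0.4 (expiry=9+3=12). clock=9
Op 15: tick 1 -> clock=10.
Op 16: tick 1 -> clock=11.
Op 17: insert f.com -> 10.0.0.3 (expiry=11+2=13). clock=11
Op 18: insert e.com -> 10.0.0.7 (expiry=11+2=13). clock=11
Final clock = 11
Final cache (unexpired): {e.com,f.com} -> size=2

Answer: clock=11 cache_size=2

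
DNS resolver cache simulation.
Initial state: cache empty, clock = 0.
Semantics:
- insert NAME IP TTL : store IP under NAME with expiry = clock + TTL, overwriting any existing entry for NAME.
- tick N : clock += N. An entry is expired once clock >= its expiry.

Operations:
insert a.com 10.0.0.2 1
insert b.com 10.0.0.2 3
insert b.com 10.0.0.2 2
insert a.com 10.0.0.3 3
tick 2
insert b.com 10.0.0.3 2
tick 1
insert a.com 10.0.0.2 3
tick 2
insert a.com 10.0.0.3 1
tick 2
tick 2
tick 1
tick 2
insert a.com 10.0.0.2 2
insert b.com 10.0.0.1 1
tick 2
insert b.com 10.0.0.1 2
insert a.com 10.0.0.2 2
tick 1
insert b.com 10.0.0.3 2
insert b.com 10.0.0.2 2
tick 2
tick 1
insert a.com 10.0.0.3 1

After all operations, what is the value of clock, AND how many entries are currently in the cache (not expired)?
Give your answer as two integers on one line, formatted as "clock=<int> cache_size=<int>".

Op 1: insert a.com -> 10.0.0.2 (expiry=0+1=1). clock=0
Op 2: insert b.com -> 10.0.0.2 (expiry=0+3=3). clock=0
Op 3: insert b.com -> 10.0.0.2 (expiry=0+2=2). clock=0
Op 4: insert a.com -> 10.0.0.3 (expiry=0+3=3). clock=0
Op 5: tick 2 -> clock=2. purged={b.com}
Op 6: insert b.com -> 10.0.0.3 (expiry=2+2=4). clock=2
Op 7: tick 1 -> clock=3. purged={a.com}
Op 8: insert a.com -> 10.0.0.2 (expiry=3+3=6). clock=3
Op 9: tick 2 -> clock=5. purged={b.com}
Op 10: insert a.com -> 10.0.0.3 (expiry=5+1=6). clock=5
Op 11: tick 2 -> clock=7. purged={a.com}
Op 12: tick 2 -> clock=9.
Op 13: tick 1 -> clock=10.
Op 14: tick 2 -> clock=12.
Op 15: insert a.com -> 10.0.0.2 (expiry=12+2=14). clock=12
Op 16: insert b.com -> 10.0.0.1 (expiry=12+1=13). clock=12
Op 17: tick 2 -> clock=14. purged={a.com,b.com}
Op 18: insert b.com -> 10.0.0.1 (expiry=14+2=16). clock=14
Op 19: insert a.com -> 10.0.0.2 (expiry=14+2=16). clock=14
Op 20: tick 1 -> clock=15.
Op 21: insert b.com -> 10.0.0.3 (expiry=15+2=17). clock=15
Op 22: insert b.com -> 10.0.0.2 (expiry=15+2=17). clock=15
Op 23: tick 2 -> clock=17. purged={a.com,b.com}
Op 24: tick 1 -> clock=18.
Op 25: insert a.com -> 10.0.0.3 (expiry=18+1=19). clock=18
Final clock = 18
Final cache (unexpired): {a.com} -> size=1

Answer: clock=18 cache_size=1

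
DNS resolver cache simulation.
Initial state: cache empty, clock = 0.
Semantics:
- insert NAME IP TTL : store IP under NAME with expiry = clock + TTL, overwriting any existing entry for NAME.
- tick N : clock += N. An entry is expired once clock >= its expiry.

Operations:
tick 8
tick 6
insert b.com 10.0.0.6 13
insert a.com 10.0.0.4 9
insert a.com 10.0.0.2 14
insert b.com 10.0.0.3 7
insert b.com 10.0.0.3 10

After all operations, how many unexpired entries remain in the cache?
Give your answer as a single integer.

Answer: 2

Derivation:
Op 1: tick 8 -> clock=8.
Op 2: tick 6 -> clock=14.
Op 3: insert b.com -> 10.0.0.6 (expiry=14+13=27). clock=14
Op 4: insert a.com -> 10.0.0.4 (expiry=14+9=23). clock=14
Op 5: insert a.com -> 10.0.0.2 (expiry=14+14=28). clock=14
Op 6: insert b.com -> 10.0.0.3 (expiry=14+7=21). clock=14
Op 7: insert b.com -> 10.0.0.3 (expiry=14+10=24). clock=14
Final cache (unexpired): {a.com,b.com} -> size=2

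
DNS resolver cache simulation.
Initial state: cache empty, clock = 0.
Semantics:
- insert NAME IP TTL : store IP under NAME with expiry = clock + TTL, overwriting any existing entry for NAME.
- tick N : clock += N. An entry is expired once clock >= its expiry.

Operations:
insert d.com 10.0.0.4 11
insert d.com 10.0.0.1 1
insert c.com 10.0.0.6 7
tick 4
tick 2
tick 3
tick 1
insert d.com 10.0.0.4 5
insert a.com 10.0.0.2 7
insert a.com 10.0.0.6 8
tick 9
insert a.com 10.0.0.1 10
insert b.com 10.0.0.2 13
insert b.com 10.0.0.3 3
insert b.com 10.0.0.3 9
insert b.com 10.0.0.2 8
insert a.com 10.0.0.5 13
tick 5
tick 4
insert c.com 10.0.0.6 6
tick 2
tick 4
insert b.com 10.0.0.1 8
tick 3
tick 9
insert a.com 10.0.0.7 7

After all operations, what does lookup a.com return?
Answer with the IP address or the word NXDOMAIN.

Op 1: insert d.com -> 10.0.0.4 (expiry=0+11=11). clock=0
Op 2: insert d.com -> 10.0.0.1 (expiry=0+1=1). clock=0
Op 3: insert c.com -> 10.0.0.6 (expiry=0+7=7). clock=0
Op 4: tick 4 -> clock=4. purged={d.com}
Op 5: tick 2 -> clock=6.
Op 6: tick 3 -> clock=9. purged={c.com}
Op 7: tick 1 -> clock=10.
Op 8: insert d.com -> 10.0.0.4 (expiry=10+5=15). clock=10
Op 9: insert a.com -> 10.0.0.2 (expiry=10+7=17). clock=10
Op 10: insert a.com -> 10.0.0.6 (expiry=10+8=18). clock=10
Op 11: tick 9 -> clock=19. purged={a.com,d.com}
Op 12: insert a.com -> 10.0.0.1 (expiry=19+10=29). clock=19
Op 13: insert b.com -> 10.0.0.2 (expiry=19+13=32). clock=19
Op 14: insert b.com -> 10.0.0.3 (expiry=19+3=22). clock=19
Op 15: insert b.com -> 10.0.0.3 (expiry=19+9=28). clock=19
Op 16: insert b.com -> 10.0.0.2 (expiry=19+8=27). clock=19
Op 17: insert a.com -> 10.0.0.5 (expiry=19+13=32). clock=19
Op 18: tick 5 -> clock=24.
Op 19: tick 4 -> clock=28. purged={b.com}
Op 20: insert c.com -> 10.0.0.6 (expiry=28+6=34). clock=28
Op 21: tick 2 -> clock=30.
Op 22: tick 4 -> clock=34. purged={a.com,c.com}
Op 23: insert b.com -> 10.0.0.1 (expiry=34+8=42). clock=34
Op 24: tick 3 -> clock=37.
Op 25: tick 9 -> clock=46. purged={b.com}
Op 26: insert a.com -> 10.0.0.7 (expiry=46+7=53). clock=46
lookup a.com: present, ip=10.0.0.7 expiry=53 > clock=46

Answer: 10.0.0.7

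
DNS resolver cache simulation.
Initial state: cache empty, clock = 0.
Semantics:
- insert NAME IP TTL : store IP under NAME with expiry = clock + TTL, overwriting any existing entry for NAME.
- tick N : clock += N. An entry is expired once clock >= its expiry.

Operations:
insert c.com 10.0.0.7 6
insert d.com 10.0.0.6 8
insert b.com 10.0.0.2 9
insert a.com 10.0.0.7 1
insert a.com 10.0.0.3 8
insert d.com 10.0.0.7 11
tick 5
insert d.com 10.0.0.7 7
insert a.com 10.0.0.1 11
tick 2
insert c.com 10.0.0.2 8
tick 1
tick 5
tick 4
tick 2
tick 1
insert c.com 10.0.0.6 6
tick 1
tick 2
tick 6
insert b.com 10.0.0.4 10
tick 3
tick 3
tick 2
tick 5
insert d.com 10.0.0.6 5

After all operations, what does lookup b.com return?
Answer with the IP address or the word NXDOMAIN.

Op 1: insert c.com -> 10.0.0.7 (expiry=0+6=6). clock=0
Op 2: insert d.com -> 10.0.0.6 (expiry=0+8=8). clock=0
Op 3: insert b.com -> 10.0.0.2 (expiry=0+9=9). clock=0
Op 4: insert a.com -> 10.0.0.7 (expiry=0+1=1). clock=0
Op 5: insert a.com -> 10.0.0.3 (expiry=0+8=8). clock=0
Op 6: insert d.com -> 10.0.0.7 (expiry=0+11=11). clock=0
Op 7: tick 5 -> clock=5.
Op 8: insert d.com -> 10.0.0.7 (expiry=5+7=12). clock=5
Op 9: insert a.com -> 10.0.0.1 (expiry=5+11=16). clock=5
Op 10: tick 2 -> clock=7. purged={c.com}
Op 11: insert c.com -> 10.0.0.2 (expiry=7+8=15). clock=7
Op 12: tick 1 -> clock=8.
Op 13: tick 5 -> clock=13. purged={b.com,d.com}
Op 14: tick 4 -> clock=17. purged={a.com,c.com}
Op 15: tick 2 -> clock=19.
Op 16: tick 1 -> clock=20.
Op 17: insert c.com -> 10.0.0.6 (expiry=20+6=26). clock=20
Op 18: tick 1 -> clock=21.
Op 19: tick 2 -> clock=23.
Op 20: tick 6 -> clock=29. purged={c.com}
Op 21: insert b.com -> 10.0.0.4 (expiry=29+10=39). clock=29
Op 22: tick 3 -> clock=32.
Op 23: tick 3 -> clock=35.
Op 24: tick 2 -> clock=37.
Op 25: tick 5 -> clock=42. purged={b.com}
Op 26: insert d.com -> 10.0.0.6 (expiry=42+5=47). clock=42
lookup b.com: not in cache (expired or never inserted)

Answer: NXDOMAIN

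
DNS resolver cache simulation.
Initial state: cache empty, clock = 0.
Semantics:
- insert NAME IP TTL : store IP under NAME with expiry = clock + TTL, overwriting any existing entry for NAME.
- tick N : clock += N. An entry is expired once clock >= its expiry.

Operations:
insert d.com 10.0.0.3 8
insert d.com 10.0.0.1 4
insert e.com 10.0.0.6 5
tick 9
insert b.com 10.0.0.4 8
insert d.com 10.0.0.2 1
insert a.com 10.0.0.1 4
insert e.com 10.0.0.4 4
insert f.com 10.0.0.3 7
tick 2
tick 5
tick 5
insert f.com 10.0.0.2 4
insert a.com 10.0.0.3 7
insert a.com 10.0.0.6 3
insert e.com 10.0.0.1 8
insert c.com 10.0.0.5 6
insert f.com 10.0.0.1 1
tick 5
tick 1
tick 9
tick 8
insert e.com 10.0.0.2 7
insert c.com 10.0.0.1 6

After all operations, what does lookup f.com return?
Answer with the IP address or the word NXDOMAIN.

Op 1: insert d.com -> 10.0.0.3 (expiry=0+8=8). clock=0
Op 2: insert d.com -> 10.0.0.1 (expiry=0+4=4). clock=0
Op 3: insert e.com -> 10.0.0.6 (expiry=0+5=5). clock=0
Op 4: tick 9 -> clock=9. purged={d.com,e.com}
Op 5: insert b.com -> 10.0.0.4 (expiry=9+8=17). clock=9
Op 6: insert d.com -> 10.0.0.2 (expiry=9+1=10). clock=9
Op 7: insert a.com -> 10.0.0.1 (expiry=9+4=13). clock=9
Op 8: insert e.com -> 10.0.0.4 (expiry=9+4=13). clock=9
Op 9: insert f.com -> 10.0.0.3 (expiry=9+7=16). clock=9
Op 10: tick 2 -> clock=11. purged={d.com}
Op 11: tick 5 -> clock=16. purged={a.com,e.com,f.com}
Op 12: tick 5 -> clock=21. purged={b.com}
Op 13: insert f.com -> 10.0.0.2 (expiry=21+4=25). clock=21
Op 14: insert a.com -> 10.0.0.3 (expiry=21+7=28). clock=21
Op 15: insert a.com -> 10.0.0.6 (expiry=21+3=24). clock=21
Op 16: insert e.com -> 10.0.0.1 (expiry=21+8=29). clock=21
Op 17: insert c.com -> 10.0.0.5 (expiry=21+6=27). clock=21
Op 18: insert f.com -> 10.0.0.1 (expiry=21+1=22). clock=21
Op 19: tick 5 -> clock=26. purged={a.com,f.com}
Op 20: tick 1 -> clock=27. purged={c.com}
Op 21: tick 9 -> clock=36. purged={e.com}
Op 22: tick 8 -> clock=44.
Op 23: insert e.com -> 10.0.0.2 (expiry=44+7=51). clock=44
Op 24: insert c.com -> 10.0.0.1 (expiry=44+6=50). clock=44
lookup f.com: not in cache (expired or never inserted)

Answer: NXDOMAIN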